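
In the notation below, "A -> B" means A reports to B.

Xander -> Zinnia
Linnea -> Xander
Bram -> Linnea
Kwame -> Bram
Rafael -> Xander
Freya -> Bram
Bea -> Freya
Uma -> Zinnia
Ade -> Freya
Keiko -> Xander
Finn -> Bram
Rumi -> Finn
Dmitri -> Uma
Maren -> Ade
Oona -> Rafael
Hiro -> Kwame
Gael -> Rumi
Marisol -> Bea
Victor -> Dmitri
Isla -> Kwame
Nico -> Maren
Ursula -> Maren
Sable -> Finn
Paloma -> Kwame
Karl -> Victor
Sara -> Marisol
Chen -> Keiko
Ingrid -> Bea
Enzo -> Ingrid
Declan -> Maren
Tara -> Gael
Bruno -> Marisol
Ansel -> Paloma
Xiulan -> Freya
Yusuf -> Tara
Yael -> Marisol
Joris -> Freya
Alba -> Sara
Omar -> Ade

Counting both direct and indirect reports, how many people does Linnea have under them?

Linnea directly manages Bram. Under Bram: Finn, Sable, Rumi, Gael, Tara, Yusuf, Freya, Joris, Xiulan, Ade, Omar, Maren, Declan, Ursula, Nico, Bea, Ingrid, Enzo, Marisol, Yael, Bruno, Sara, Alba, Kwame, Paloma, Ansel, Isla, Hiro (28). That's 29 in total.

29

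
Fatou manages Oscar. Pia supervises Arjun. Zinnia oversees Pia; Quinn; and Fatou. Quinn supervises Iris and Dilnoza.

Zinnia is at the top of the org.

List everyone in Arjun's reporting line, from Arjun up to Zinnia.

Arjun -> Pia -> Zinnia

Arjun reports to Pia. Pia reports to Zinnia. Zinnia is at the top.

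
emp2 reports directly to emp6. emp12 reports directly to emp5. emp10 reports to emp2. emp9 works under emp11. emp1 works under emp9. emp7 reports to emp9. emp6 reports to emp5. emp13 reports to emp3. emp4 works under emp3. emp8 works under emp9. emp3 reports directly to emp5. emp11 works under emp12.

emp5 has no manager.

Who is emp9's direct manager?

emp11

emp9 reports directly to emp11.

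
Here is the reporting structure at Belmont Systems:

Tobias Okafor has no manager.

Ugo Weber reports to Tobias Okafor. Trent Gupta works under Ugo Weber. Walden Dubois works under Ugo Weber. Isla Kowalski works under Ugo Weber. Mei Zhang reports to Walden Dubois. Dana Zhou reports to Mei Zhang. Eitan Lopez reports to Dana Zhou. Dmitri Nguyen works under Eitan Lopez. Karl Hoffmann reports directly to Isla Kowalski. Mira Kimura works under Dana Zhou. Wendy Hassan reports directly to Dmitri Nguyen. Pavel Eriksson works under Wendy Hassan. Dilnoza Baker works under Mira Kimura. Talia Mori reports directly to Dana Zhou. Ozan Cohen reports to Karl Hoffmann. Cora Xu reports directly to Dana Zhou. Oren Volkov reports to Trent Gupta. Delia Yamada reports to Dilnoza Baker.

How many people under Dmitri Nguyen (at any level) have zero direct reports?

1

The only person in Dmitri Nguyen's organization with no one reporting to them is Pavel Eriksson. That is 1.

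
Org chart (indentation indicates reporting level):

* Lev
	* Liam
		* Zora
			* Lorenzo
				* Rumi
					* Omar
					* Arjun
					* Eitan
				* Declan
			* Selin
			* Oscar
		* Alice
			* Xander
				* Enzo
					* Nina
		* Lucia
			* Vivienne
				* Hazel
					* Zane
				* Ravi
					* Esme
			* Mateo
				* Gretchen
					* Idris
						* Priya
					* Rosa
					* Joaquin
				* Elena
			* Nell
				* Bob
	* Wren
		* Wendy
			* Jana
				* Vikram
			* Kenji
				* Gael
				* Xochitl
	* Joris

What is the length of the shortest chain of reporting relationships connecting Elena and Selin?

5

Elena is 3 levels below Liam, and Selin is 2 levels below Liam (their lowest common manager). The shortest path runs up from Elena to Liam and back down to Selin: 3 + 2 = 5 links.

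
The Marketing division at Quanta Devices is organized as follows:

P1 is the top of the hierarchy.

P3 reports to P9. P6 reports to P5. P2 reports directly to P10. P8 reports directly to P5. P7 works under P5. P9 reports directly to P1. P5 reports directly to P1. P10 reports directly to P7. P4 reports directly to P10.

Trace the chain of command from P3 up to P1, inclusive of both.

P3 -> P9 -> P1

P3 reports to P9. P9 reports to P1. P1 is at the top.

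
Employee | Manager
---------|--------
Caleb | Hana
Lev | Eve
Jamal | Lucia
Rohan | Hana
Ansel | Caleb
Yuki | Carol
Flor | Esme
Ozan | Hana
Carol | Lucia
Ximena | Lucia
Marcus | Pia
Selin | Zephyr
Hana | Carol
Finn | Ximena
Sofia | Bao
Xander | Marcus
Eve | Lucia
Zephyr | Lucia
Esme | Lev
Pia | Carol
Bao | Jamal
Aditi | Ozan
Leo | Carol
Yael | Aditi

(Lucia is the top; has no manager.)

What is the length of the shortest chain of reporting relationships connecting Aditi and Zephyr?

Aditi is 4 levels below Lucia, and Zephyr is 1 level below Lucia (their lowest common manager). The shortest path runs up from Aditi to Lucia and back down to Zephyr: 4 + 1 = 5 links.

5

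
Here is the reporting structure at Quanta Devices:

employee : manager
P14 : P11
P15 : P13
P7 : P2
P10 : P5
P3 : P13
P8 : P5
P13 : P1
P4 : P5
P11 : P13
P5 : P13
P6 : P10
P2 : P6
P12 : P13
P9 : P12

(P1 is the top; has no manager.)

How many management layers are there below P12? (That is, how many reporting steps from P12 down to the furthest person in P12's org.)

1

The longest chain under P12 runs P12 → P9, which is 1 level below P12.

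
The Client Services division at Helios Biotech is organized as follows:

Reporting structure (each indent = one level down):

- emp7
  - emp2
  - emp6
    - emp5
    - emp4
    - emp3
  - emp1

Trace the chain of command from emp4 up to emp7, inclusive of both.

emp4 reports to emp6. emp6 reports to emp7. emp7 is at the top.

emp4 -> emp6 -> emp7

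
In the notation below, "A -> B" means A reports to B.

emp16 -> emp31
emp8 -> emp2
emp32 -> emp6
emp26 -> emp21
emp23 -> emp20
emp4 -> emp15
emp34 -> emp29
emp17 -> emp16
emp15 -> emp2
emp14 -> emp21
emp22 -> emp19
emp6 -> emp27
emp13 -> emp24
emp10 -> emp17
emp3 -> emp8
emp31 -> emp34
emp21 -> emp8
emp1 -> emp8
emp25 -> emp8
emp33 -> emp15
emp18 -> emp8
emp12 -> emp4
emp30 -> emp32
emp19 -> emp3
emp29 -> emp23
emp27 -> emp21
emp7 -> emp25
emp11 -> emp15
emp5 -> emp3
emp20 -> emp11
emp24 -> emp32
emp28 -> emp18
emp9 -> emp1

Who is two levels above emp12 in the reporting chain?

emp12 reports to emp4, and emp4 reports to emp15. So emp12's skip-level manager is emp15.

emp15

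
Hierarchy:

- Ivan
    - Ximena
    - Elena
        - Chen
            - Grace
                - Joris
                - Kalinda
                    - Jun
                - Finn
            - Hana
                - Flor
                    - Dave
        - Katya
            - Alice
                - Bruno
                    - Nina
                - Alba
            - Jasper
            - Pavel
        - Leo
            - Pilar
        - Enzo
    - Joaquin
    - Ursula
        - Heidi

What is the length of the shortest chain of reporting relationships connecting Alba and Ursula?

5

Alba is 4 levels below Ivan, and Ursula is 1 level below Ivan (their lowest common manager). The shortest path runs up from Alba to Ivan and back down to Ursula: 4 + 1 = 5 links.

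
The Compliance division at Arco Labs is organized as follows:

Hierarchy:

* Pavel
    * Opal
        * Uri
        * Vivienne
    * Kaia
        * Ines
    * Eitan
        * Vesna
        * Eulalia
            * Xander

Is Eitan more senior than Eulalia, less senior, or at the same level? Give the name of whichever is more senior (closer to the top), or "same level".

Eitan is 1 level below Pavel; Eulalia is 2. Eitan is higher.

Eitan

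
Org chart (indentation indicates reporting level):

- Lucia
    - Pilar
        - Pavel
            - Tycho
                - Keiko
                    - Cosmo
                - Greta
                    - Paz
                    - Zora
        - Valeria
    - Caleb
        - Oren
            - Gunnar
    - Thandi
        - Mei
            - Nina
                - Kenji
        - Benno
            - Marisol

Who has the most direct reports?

Direct-report counts: Lucia has 3; Thandi has 2; Benno has 1; Mei has 1; Nina has 1; Caleb has 1; Oren has 1; Pilar has 2; Pavel has 1; Tycho has 2; Greta has 2; Keiko has 1. The largest is 3, held by Lucia.

Lucia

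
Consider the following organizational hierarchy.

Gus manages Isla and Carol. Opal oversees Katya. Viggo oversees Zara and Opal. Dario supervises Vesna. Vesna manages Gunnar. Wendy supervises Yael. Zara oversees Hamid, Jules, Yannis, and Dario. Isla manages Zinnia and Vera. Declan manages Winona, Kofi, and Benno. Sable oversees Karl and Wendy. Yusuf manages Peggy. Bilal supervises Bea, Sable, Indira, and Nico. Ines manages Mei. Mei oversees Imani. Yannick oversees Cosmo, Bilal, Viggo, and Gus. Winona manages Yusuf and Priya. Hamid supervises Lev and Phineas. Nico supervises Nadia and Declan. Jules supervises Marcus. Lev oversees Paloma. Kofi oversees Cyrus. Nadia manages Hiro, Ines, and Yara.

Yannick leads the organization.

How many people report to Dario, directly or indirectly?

2

Dario directly manages Vesna. Under Vesna: Gunnar (1). That's 2 in total.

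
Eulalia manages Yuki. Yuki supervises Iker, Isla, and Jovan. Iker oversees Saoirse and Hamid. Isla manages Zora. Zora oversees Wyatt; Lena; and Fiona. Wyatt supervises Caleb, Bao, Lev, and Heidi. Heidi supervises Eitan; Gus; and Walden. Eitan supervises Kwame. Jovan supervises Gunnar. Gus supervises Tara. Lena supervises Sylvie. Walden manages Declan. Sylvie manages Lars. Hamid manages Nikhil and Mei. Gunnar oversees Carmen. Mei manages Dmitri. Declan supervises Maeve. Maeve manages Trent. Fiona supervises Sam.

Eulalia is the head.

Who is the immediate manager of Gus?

Heidi

Gus reports directly to Heidi.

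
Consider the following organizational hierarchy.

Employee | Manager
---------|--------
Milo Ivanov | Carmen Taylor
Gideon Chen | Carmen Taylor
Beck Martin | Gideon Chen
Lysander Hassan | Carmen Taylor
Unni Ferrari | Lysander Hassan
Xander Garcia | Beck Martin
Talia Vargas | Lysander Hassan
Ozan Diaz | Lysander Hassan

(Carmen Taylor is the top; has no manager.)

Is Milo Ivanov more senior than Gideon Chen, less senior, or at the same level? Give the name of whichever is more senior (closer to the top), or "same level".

same level

Both Milo Ivanov and Gideon Chen are 1 level below Carmen Taylor.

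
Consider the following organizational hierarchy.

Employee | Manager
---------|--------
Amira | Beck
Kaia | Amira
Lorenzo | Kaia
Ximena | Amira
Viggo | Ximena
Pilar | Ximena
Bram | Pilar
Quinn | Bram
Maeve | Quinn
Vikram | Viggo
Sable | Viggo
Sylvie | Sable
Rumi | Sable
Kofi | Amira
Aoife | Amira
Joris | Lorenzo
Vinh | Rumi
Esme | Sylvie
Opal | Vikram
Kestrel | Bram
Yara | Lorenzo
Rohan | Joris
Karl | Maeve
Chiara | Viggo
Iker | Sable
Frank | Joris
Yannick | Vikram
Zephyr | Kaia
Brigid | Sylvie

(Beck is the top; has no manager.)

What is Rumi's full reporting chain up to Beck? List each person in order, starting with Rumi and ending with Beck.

Rumi -> Sable -> Viggo -> Ximena -> Amira -> Beck

Rumi reports to Sable. Sable reports to Viggo. Viggo reports to Ximena. Ximena reports to Amira. Amira reports to Beck. Beck is at the top.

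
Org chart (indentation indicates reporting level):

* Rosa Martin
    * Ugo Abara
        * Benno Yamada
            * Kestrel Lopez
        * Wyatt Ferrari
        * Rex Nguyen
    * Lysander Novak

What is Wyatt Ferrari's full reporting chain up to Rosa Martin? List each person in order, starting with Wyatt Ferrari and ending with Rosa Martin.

Wyatt Ferrari reports to Ugo Abara. Ugo Abara reports to Rosa Martin. Rosa Martin is at the top.

Wyatt Ferrari -> Ugo Abara -> Rosa Martin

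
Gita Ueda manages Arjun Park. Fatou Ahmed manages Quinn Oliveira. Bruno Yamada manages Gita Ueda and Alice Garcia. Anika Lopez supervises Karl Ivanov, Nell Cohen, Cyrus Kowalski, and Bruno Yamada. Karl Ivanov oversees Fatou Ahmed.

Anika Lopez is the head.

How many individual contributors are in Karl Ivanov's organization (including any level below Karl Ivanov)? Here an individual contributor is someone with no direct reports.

1

The only person in Karl Ivanov's organization with no one reporting to them is Quinn Oliveira. That is 1.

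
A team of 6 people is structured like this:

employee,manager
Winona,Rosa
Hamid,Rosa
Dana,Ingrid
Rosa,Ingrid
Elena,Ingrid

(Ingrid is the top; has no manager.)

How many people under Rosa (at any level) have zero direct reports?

The people in Rosa's organization with no one reporting to them are Hamid, Winona. That is 2.

2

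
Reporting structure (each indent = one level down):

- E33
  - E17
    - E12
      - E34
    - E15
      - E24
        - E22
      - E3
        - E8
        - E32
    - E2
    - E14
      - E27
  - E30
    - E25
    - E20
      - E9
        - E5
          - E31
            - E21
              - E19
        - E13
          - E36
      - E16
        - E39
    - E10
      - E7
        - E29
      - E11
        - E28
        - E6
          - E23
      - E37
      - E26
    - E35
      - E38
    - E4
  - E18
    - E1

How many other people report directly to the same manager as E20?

E20 reports to E30. E30's other direct reports are E25, E10, E35, E4 — 4 peers.

4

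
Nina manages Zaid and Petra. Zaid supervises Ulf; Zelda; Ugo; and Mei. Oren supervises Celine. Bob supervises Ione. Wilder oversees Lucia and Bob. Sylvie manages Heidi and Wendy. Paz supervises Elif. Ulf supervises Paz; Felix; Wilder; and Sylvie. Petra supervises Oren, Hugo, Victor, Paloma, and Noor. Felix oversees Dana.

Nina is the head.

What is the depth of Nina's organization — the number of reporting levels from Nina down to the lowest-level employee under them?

The longest chain under Nina runs Nina → Zaid → Ulf → Wilder → Bob → Ione, which is 5 levels below Nina.

5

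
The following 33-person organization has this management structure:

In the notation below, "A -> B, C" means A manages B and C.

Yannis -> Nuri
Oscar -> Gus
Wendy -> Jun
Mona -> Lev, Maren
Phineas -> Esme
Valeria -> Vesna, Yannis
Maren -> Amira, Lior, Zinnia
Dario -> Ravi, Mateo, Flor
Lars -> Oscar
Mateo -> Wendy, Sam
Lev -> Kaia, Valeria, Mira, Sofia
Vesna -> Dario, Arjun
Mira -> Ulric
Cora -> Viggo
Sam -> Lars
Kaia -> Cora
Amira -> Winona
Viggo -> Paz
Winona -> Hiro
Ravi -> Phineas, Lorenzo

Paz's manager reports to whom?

Paz reports to Viggo, and Viggo reports to Cora. So Paz's skip-level manager is Cora.

Cora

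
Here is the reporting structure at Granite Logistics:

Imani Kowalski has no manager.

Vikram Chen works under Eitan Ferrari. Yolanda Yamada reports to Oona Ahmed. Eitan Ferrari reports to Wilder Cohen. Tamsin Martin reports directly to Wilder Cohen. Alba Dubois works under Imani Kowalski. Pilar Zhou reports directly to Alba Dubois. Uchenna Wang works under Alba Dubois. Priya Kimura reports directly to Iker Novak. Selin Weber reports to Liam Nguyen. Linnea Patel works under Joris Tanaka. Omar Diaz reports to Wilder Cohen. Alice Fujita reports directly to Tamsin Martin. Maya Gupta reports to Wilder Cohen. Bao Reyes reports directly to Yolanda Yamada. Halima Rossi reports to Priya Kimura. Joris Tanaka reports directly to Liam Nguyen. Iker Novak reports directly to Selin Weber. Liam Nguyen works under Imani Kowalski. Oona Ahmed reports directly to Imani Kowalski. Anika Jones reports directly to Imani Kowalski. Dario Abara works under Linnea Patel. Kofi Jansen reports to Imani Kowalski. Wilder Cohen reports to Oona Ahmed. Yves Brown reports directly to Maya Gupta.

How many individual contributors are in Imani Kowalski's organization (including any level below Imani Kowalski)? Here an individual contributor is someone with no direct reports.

The people in Imani Kowalski's organization with no one reporting to them are Kofi Jansen, Anika Jones, Halima Rossi, Dario Abara, Pilar Zhou, Uchenna Wang, Vikram Chen, Alice Fujita, Omar Diaz, Yves Brown, Bao Reyes. That is 11.

11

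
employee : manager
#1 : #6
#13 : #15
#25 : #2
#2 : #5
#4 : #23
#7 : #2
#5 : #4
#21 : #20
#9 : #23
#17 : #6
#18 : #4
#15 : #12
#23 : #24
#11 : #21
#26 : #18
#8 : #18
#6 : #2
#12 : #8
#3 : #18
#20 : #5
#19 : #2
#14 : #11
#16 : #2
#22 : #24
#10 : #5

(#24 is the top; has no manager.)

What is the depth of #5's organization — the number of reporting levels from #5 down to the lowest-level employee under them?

4

The longest chain under #5 runs #5 → #20 → #21 → #11 → #14, which is 4 levels below #5.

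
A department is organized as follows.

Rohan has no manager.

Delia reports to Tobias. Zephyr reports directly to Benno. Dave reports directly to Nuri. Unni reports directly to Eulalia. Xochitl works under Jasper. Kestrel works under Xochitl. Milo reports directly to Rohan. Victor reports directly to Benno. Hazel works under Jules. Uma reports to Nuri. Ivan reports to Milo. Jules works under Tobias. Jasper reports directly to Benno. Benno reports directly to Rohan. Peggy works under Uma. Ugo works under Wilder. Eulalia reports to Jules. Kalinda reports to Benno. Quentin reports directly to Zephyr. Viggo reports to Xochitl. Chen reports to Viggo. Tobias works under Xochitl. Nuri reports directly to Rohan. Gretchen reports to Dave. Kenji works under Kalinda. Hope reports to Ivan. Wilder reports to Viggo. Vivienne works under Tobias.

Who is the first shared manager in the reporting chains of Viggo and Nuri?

Viggo's chain of managers is Xochitl, Jasper, Benno, Rohan. Nuri's chain of managers is Rohan. The first manager that appears in both chains is Rohan.

Rohan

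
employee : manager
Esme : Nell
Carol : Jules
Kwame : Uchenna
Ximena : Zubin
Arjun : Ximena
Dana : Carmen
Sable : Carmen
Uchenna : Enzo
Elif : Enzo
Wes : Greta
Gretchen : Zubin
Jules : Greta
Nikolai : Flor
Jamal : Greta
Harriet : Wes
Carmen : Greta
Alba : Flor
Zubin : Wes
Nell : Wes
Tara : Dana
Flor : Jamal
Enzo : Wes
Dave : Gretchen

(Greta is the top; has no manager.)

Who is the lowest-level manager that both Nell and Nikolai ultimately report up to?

Nell's chain of managers is Wes, Greta. Nikolai's chain of managers is Flor, Jamal, Greta. The first manager that appears in both chains is Greta.

Greta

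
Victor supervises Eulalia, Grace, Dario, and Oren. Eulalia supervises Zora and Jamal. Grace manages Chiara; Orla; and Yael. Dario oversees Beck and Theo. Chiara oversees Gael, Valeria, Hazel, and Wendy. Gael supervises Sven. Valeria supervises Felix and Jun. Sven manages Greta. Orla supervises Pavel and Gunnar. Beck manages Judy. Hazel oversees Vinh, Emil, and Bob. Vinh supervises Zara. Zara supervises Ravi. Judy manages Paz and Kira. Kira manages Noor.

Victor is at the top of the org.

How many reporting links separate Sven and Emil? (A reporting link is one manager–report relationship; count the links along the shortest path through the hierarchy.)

Sven is 2 levels below Chiara, and Emil is 2 levels below Chiara (their lowest common manager). The shortest path runs up from Sven to Chiara and back down to Emil: 2 + 2 = 4 links.

4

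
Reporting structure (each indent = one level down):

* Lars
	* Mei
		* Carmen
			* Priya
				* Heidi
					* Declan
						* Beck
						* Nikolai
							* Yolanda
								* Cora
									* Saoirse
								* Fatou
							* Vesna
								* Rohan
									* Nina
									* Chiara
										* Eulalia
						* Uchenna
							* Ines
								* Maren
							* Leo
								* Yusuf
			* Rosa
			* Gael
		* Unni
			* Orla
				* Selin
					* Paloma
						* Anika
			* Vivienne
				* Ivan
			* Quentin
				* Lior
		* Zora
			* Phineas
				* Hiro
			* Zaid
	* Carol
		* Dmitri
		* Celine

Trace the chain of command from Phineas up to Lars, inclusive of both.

Phineas reports to Zora. Zora reports to Mei. Mei reports to Lars. Lars is at the top.

Phineas -> Zora -> Mei -> Lars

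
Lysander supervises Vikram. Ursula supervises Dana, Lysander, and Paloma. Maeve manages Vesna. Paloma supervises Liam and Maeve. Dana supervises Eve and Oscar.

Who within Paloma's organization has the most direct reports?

Direct-report counts within Paloma's organization: Paloma has 2; Maeve has 1. The largest is 2, held by Paloma.

Paloma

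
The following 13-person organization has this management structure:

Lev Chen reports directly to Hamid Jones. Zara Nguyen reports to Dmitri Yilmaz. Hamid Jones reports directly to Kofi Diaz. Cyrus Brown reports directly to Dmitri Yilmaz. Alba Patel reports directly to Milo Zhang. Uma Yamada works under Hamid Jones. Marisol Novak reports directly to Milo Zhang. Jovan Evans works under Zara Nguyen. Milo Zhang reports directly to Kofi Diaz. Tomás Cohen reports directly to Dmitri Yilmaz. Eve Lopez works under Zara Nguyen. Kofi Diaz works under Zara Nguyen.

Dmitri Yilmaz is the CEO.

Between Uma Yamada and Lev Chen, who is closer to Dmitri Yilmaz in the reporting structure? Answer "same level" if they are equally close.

same level

Both Uma Yamada and Lev Chen are 4 levels below Dmitri Yilmaz.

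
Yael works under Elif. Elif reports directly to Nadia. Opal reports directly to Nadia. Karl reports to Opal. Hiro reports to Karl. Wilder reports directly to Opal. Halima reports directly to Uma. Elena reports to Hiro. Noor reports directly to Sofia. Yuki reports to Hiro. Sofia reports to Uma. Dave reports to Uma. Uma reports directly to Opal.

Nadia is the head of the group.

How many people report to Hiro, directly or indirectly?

Hiro directly manages Yuki, Elena. Yuki has no reports. Elena has no reports. So Hiro's organization is 2 direct reports plus everyone under them: 1 + 1 = 2.

2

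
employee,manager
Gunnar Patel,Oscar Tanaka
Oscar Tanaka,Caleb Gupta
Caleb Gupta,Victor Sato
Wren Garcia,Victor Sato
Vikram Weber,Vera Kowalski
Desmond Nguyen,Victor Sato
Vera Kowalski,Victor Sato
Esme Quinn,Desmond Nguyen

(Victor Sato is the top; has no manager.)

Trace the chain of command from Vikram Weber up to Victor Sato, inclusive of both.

Vikram Weber -> Vera Kowalski -> Victor Sato

Vikram Weber reports to Vera Kowalski. Vera Kowalski reports to Victor Sato. Victor Sato is at the top.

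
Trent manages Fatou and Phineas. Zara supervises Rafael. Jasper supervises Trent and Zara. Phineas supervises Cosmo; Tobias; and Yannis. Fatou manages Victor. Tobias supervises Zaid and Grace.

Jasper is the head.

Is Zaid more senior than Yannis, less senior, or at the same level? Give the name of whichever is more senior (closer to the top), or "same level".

Yannis

Zaid is 4 levels below Jasper; Yannis is 3. Yannis is higher.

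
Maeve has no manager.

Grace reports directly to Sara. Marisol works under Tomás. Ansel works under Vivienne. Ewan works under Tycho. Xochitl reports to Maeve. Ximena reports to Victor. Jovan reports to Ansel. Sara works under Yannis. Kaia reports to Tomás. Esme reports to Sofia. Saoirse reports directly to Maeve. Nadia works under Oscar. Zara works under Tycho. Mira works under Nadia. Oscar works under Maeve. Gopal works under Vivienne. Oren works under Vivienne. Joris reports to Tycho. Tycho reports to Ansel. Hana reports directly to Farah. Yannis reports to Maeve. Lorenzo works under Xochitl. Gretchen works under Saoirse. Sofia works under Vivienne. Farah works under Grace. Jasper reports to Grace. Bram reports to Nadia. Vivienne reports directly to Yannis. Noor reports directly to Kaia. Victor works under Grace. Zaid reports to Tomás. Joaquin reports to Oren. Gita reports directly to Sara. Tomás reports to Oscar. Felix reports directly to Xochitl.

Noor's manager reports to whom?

Noor reports to Kaia, and Kaia reports to Tomás. So Noor's skip-level manager is Tomás.

Tomás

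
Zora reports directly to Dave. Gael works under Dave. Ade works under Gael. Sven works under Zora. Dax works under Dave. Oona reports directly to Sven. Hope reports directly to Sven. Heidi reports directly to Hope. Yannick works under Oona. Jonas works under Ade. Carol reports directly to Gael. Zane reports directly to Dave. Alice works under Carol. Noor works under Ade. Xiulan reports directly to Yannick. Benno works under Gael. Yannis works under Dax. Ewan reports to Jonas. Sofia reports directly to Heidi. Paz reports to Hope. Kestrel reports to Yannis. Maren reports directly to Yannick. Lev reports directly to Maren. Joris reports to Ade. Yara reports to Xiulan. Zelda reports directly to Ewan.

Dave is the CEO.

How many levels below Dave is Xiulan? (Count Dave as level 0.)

5

Chain from Xiulan up to Dave: Xiulan → Yannick → Oona → Sven → Zora → Dave. That is 5 steps up, so Xiulan is 5 levels below Dave.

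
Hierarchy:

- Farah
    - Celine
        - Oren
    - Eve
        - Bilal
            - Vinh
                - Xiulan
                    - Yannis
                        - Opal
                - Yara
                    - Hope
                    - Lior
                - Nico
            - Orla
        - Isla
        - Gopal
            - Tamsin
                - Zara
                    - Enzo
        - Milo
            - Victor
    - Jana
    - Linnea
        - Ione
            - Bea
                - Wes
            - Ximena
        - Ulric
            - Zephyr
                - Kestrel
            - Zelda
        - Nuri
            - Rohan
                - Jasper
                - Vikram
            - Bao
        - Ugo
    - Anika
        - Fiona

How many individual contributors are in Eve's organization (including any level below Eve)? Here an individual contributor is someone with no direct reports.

8

The people in Eve's organization with no one reporting to them are Victor, Enzo, Isla, Orla, Nico, Lior, Hope, Opal. That is 8.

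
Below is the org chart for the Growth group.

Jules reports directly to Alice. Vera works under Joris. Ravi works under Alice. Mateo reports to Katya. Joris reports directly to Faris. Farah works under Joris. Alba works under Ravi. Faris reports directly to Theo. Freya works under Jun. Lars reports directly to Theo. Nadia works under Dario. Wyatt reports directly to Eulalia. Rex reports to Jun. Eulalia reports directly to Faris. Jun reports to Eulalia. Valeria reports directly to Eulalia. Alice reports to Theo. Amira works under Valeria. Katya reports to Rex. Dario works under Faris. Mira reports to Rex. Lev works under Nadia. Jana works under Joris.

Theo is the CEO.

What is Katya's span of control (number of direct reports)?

1

Katya directly manages Mateo. That is 1 direct report.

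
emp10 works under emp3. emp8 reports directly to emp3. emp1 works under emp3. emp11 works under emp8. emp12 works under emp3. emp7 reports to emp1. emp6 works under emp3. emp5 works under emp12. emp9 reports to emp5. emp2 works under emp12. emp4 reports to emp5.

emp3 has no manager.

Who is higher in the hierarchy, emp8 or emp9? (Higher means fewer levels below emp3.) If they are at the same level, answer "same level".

emp8 is 1 level below emp3; emp9 is 3. emp8 is higher.

emp8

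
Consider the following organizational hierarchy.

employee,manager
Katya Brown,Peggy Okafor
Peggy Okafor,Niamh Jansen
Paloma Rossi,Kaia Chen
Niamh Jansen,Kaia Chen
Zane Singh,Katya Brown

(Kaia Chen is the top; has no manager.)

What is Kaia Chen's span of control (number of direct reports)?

2

Kaia Chen directly manages Paloma Rossi, Niamh Jansen. That is 2 direct reports.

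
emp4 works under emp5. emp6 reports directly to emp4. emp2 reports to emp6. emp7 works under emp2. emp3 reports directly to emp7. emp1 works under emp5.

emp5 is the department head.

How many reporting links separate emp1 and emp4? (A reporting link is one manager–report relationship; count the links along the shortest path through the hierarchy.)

2

emp1 is 1 level below emp5, and emp4 is 1 level below emp5 (their lowest common manager). The shortest path runs up from emp1 to emp5 and back down to emp4: 1 + 1 = 2 links.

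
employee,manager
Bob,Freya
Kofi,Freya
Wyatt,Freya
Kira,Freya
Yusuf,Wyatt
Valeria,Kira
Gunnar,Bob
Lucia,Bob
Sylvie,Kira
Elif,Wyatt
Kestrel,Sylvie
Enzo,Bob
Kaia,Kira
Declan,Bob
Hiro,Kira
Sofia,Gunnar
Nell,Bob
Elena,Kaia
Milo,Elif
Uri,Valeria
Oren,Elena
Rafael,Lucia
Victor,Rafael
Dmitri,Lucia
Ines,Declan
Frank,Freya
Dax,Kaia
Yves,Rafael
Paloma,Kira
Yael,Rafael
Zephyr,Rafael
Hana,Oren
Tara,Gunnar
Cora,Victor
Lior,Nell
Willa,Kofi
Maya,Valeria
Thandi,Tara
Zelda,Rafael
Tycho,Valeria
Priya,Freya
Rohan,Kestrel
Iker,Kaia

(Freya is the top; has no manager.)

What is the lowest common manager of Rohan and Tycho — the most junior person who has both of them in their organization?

Rohan's chain of managers is Kestrel, Sylvie, Kira, Freya. Tycho's chain of managers is Valeria, Kira, Freya. The first manager that appears in both chains is Kira.

Kira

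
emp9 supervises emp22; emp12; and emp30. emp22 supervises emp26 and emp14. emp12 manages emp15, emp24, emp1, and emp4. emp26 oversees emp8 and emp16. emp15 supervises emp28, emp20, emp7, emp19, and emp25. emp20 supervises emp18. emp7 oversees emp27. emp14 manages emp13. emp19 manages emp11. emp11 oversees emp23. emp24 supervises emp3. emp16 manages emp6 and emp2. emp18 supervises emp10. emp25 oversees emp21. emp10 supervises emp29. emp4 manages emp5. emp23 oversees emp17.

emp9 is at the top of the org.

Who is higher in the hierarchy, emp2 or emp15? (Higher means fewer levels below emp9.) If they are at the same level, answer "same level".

emp15

emp2 is 4 levels below emp9; emp15 is 2. emp15 is higher.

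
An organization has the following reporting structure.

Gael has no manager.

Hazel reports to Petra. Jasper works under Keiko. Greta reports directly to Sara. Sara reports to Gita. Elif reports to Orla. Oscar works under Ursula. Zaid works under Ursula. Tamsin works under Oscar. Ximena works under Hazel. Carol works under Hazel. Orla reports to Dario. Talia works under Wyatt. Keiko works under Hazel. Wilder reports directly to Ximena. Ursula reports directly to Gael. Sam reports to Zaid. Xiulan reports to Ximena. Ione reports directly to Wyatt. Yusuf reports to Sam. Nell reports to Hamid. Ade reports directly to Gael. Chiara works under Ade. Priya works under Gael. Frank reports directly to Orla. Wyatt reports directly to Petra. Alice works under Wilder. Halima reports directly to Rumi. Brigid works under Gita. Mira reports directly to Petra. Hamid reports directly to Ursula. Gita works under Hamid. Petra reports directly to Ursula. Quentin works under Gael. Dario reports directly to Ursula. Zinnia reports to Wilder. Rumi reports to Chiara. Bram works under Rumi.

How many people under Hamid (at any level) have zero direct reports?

The people in Hamid's organization with no one reporting to them are Nell, Brigid, Greta. That is 3.

3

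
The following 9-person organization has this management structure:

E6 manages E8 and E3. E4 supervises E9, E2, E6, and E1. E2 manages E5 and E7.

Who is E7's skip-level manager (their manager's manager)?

E7 reports to E2, and E2 reports to E4. So E7's skip-level manager is E4.

E4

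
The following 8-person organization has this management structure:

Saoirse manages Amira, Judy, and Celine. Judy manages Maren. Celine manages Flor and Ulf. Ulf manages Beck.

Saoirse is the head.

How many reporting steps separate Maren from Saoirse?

Chain from Maren up to Saoirse: Maren → Judy → Saoirse. That is 2 steps up, so Maren is 2 levels below Saoirse.

2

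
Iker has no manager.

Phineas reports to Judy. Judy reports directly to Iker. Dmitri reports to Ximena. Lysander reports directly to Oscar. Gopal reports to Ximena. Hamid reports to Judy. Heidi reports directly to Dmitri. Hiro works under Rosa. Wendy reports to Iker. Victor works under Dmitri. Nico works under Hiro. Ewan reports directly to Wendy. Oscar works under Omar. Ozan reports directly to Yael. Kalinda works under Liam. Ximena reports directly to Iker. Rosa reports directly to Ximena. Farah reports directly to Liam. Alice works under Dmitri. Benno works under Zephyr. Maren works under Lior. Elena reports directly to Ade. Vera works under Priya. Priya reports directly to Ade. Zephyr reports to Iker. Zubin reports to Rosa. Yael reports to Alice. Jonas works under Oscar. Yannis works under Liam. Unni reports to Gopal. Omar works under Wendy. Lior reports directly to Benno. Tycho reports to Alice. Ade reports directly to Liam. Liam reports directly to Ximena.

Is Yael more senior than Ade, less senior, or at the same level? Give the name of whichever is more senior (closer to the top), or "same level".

Yael is 4 levels below Iker; Ade is 3. Ade is higher.

Ade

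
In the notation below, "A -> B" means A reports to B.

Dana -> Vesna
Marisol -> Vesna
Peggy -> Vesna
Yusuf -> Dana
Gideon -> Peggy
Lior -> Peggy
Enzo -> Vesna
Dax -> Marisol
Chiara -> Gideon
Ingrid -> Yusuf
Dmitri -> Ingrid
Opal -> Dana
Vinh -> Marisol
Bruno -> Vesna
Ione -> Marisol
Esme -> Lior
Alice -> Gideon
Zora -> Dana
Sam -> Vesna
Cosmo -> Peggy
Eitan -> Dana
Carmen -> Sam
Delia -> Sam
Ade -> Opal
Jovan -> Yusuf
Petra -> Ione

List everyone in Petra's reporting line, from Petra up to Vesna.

Petra reports to Ione. Ione reports to Marisol. Marisol reports to Vesna. Vesna is at the top.

Petra -> Ione -> Marisol -> Vesna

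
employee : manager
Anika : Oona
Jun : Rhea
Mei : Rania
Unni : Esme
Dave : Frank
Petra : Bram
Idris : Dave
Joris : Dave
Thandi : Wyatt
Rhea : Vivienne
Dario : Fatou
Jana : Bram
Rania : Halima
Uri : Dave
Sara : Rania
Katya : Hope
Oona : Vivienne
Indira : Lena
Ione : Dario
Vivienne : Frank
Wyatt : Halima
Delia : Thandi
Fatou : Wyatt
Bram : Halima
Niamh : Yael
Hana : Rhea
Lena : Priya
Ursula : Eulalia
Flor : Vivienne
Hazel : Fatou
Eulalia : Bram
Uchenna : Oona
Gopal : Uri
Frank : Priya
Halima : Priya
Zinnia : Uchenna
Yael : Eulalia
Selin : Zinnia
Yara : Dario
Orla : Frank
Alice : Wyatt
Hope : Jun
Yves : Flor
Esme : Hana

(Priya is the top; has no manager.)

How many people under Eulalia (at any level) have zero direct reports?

2

The people in Eulalia's organization with no one reporting to them are Ursula, Niamh. That is 2.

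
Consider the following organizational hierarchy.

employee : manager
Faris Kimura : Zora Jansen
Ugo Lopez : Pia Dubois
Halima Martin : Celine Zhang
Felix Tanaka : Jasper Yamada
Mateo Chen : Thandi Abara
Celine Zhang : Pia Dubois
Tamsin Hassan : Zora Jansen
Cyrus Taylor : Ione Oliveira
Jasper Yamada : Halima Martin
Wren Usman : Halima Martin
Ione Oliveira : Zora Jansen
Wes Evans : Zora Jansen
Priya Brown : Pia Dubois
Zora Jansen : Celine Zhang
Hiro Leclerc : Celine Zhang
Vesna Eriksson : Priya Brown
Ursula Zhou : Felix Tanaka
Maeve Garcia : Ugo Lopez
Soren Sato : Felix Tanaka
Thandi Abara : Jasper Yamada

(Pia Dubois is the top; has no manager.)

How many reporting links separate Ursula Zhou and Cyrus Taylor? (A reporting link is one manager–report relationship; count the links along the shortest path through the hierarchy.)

Ursula Zhou is 4 levels below Celine Zhang, and Cyrus Taylor is 3 levels below Celine Zhang (their lowest common manager). The shortest path runs up from Ursula Zhou to Celine Zhang and back down to Cyrus Taylor: 4 + 3 = 7 links.

7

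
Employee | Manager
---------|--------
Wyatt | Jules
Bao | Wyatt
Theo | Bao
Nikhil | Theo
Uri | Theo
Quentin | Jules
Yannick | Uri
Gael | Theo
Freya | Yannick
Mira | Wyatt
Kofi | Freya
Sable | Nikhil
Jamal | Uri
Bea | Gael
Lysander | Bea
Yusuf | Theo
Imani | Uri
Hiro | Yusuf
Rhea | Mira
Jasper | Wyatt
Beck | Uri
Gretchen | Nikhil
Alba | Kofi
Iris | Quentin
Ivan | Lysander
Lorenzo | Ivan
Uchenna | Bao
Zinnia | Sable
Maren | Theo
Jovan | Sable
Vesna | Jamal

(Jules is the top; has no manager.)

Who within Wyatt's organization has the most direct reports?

Theo

Direct-report counts within Wyatt's organization: Wyatt has 3; Mira has 1; Bao has 2; Theo has 5; Yusuf has 1; Gael has 1; Bea has 1; Lysander has 1; Ivan has 1; Uri has 4; Jamal has 1; Yannick has 1; Freya has 1; Kofi has 1; Nikhil has 2; Sable has 2. The largest is 5, held by Theo.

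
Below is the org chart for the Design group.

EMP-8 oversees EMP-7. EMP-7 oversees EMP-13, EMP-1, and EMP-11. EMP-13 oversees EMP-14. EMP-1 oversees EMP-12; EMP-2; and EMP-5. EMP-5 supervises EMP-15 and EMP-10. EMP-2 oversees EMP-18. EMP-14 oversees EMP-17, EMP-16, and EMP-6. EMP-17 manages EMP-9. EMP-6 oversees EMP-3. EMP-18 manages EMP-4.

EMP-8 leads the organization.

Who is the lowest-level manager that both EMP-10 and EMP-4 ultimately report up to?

EMP-1

EMP-10's chain of managers is EMP-5, EMP-1, EMP-7, EMP-8. EMP-4's chain of managers is EMP-18, EMP-2, EMP-1, EMP-7, EMP-8. The first manager that appears in both chains is EMP-1.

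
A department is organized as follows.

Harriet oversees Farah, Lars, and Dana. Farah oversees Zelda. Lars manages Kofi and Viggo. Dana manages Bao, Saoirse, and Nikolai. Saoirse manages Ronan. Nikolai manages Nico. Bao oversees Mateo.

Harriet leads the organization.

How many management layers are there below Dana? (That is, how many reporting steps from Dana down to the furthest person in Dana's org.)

2

The longest chain under Dana runs Dana → Bao → Mateo, which is 2 levels below Dana.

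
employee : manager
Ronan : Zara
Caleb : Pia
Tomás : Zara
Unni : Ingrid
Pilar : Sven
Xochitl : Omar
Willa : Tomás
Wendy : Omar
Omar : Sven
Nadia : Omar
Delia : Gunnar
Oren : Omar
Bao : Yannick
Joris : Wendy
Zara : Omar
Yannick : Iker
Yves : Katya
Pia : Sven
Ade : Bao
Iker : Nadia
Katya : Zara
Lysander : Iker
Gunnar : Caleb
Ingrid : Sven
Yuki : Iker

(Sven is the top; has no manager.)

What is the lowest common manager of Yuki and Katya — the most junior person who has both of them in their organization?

Yuki's chain of managers is Iker, Nadia, Omar, Sven. Katya's chain of managers is Zara, Omar, Sven. The first manager that appears in both chains is Omar.

Omar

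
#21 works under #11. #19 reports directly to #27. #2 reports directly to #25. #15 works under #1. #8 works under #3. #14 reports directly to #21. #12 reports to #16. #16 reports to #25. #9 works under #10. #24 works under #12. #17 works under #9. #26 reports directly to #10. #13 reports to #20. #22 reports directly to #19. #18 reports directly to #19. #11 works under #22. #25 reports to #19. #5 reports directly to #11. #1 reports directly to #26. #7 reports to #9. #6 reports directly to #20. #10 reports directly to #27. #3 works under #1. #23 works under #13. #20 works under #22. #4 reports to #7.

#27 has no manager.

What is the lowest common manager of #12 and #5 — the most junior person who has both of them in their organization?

#19

#12's chain of managers is #16, #25, #19, #27. #5's chain of managers is #11, #22, #19, #27. The first manager that appears in both chains is #19.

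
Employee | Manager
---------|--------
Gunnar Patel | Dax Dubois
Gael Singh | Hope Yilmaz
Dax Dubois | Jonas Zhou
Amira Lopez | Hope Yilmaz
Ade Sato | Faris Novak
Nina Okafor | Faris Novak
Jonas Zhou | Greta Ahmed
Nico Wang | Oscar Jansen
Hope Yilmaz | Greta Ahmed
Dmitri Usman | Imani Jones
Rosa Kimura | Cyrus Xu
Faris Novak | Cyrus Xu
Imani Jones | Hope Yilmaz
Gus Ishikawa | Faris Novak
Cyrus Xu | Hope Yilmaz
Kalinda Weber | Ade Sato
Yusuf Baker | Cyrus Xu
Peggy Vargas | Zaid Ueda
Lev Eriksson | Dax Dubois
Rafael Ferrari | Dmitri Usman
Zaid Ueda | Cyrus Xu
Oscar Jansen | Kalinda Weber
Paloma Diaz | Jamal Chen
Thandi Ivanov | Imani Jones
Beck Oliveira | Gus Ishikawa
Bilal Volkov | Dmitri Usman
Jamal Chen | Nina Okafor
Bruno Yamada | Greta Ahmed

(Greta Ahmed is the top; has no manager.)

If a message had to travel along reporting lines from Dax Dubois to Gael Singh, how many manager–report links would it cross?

4

Dax Dubois is 2 levels below Greta Ahmed, and Gael Singh is 2 levels below Greta Ahmed (their lowest common manager). The shortest path runs up from Dax Dubois to Greta Ahmed and back down to Gael Singh: 2 + 2 = 4 links.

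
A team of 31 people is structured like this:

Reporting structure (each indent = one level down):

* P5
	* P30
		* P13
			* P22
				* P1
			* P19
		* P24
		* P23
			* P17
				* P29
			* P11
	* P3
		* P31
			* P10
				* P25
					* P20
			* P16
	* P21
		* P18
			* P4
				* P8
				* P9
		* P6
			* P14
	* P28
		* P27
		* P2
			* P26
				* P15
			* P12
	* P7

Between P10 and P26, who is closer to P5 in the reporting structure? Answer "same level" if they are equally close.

Both P10 and P26 are 3 levels below P5.

same level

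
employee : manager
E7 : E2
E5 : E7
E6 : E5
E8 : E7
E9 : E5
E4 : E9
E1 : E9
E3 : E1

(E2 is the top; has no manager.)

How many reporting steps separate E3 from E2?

Chain from E3 up to E2: E3 → E1 → E9 → E5 → E7 → E2. That is 5 steps up, so E3 is 5 levels below E2.

5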